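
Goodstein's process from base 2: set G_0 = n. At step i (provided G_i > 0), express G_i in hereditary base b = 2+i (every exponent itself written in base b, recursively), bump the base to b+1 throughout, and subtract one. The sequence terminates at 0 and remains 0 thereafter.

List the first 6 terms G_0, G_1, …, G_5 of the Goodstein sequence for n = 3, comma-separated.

3, 3, 3, 2, 1, 0

G_0=3  [base 2] 2 + 1  →[2↦3]→  3 + 1 = 4  −1 ⇒ G_1=3
G_1=3  [base 3] 3  →[3↦4]→  4 = 4  −1 ⇒ G_2=3
G_2=3  [base 4] 3  →[4↦5]→  3 = 3  −1 ⇒ G_3=2
G_3=2  [base 5] 2  →[5↦6]→  2 = 2  −1 ⇒ G_4=1
G_4=1  [base 6] 1  →[6↦7]→  1 = 1  −1 ⇒ G_5=0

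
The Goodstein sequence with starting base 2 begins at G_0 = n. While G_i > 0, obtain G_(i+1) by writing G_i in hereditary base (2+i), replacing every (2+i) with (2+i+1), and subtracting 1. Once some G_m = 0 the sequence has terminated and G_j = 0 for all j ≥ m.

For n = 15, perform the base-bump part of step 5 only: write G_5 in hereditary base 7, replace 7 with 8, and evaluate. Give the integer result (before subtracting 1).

150994944

G_0 = 15. HB_2(15) = 2^(2 + 1) + 2^2 + 2 + 1. Bump = 112. G_1 = 111.
G_1 = 111. HB_3(111) = 3^(3 + 1) + 3^3 + 3. Bump = 1284. G_2 = 1283.
G_2 = 1283. HB_4(1283) = 4^(4 + 1) + 4^4 + 3. Bump = 18753. G_3 = 18752.
G_3 = 18752. HB_5(18752) = 5^(5 + 1) + 5^5 + 2. Bump = 326594. G_4 = 326593.
G_4 = 326593. HB_6(326593) = 6^(6 + 1) + 6^6 + 1. Bump = 6588345. G_5 = 6588344.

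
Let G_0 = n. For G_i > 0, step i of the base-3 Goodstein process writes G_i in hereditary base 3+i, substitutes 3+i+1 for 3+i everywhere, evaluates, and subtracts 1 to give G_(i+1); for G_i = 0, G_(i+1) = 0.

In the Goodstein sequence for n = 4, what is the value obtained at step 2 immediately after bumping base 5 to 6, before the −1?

4

[0] 4 ≡ 3 + 1 (base 3). Lift 4: 5. −1: 4.
[1] 4 ≡ 4 (base 4). Lift 5: 5. −1: 4.
[2] 4 ≡ 4 (base 5). Lift 6: 4. −1: 3.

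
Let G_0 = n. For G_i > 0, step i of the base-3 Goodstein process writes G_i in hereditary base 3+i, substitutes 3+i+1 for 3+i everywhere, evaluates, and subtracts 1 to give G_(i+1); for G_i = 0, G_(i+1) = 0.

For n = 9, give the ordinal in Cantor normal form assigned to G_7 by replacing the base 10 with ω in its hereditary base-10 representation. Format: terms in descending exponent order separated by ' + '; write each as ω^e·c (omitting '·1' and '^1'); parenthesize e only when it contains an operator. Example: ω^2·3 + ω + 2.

G_0=9  [base 3] 3^2  →[3↦4]→  4^2 = 16  −1 ⇒ G_1=15
G_1=15  [base 4] 3·4 + 3  →[4↦5]→  3·5 + 3 = 18  −1 ⇒ G_2=17
G_2=17  [base 5] 3·5 + 2  →[5↦6]→  3·6 + 2 = 20  −1 ⇒ G_3=19
G_3=19  [base 6] 3·6 + 1  →[6↦7]→  3·7 + 1 = 22  −1 ⇒ G_4=21
G_4=21  [base 7] 3·7  →[7↦8]→  3·8 = 24  −1 ⇒ G_5=23
G_5=23  [base 8] 2·8 + 7  →[8↦9]→  2·9 + 7 = 25  −1 ⇒ G_6=24
G_6=24  [base 9] 2·9 + 6  →[9↦10]→  2·10 + 6 = 26  −1 ⇒ G_7=25
G_7=25  [base 10] 2·10 + 5  →[10↦11]→  2·11 + 5 = 27  −1 ⇒ G_8=26

ω·2 + 5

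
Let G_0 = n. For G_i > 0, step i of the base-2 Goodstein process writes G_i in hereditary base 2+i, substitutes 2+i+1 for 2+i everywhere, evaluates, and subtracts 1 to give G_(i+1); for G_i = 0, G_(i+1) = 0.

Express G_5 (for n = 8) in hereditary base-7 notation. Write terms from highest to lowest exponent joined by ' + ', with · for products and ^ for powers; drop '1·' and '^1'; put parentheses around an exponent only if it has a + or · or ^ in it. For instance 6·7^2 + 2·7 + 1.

2·7^7 + 2·7^2 + 7 + 4

i=0: 8 = 2^(2 + 1) (b=2); 2→3: 3^(3 + 1) = 81; 81−1 = 80
i=1: 80 = 2·3^3 + 2·3^2 + 2·3 + 2 (b=3); 3→4: 2·4^4 + 2·4^2 + 2·4 + 2 = 554; 554−1 = 553
i=2: 553 = 2·4^4 + 2·4^2 + 2·4 + 1 (b=4); 4→5: 2·5^5 + 2·5^2 + 2·5 + 1 = 6311; 6311−1 = 6310
i=3: 6310 = 2·5^5 + 2·5^2 + 2·5 (b=5); 5→6: 2·6^6 + 2·6^2 + 2·6 = 93396; 93396−1 = 93395
i=4: 93395 = 2·6^6 + 2·6^2 + 6 + 5 (b=6); 6→7: 2·7^7 + 2·7^2 + 7 + 5 = 1647196; 1647196−1 = 1647195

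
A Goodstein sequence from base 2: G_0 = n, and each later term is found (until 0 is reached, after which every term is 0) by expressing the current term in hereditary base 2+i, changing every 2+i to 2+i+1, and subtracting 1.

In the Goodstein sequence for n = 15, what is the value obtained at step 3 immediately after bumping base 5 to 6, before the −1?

step 0: 15 = 2^(2 + 1) + 2^2 + 2 + 1; sub 3 for 2: 3^(3 + 1) + 3^3 + 3 + 1; = 112; G_1 = 112−1 = 111
step 1: 111 = 3^(3 + 1) + 3^3 + 3; sub 4 for 3: 4^(4 + 1) + 4^4 + 4; = 1284; G_2 = 1284−1 = 1283
step 2: 1283 = 4^(4 + 1) + 4^4 + 3; sub 5 for 4: 5^(5 + 1) + 5^5 + 3; = 18753; G_3 = 18753−1 = 18752

326594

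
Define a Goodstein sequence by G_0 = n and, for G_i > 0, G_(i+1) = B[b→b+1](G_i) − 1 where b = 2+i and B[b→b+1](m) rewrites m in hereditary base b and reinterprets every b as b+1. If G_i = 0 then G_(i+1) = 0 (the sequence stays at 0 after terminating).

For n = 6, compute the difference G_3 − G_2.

(0) 6|_2 = 2^2 + 2 ↦ 3^3 + 3|_3 = 30 ⇒ 29
(1) 29|_3 = 3^3 + 2 ↦ 4^4 + 2|_4 = 258 ⇒ 257
(2) 257|_4 = 4^4 + 1 ↦ 5^5 + 1|_5 = 3126 ⇒ 3125

2868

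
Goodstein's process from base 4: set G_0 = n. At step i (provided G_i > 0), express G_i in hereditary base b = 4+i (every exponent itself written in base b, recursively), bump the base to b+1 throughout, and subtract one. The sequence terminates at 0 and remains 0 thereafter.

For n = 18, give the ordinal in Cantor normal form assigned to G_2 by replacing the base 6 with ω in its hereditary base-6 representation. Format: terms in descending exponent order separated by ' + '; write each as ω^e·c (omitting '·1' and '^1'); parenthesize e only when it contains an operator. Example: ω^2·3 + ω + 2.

step 0: 18 = 4^2 + 2; sub 5 for 4: 5^2 + 2; = 27; G_1 = 27−1 = 26
step 1: 26 = 5^2 + 1; sub 6 for 5: 6^2 + 1; = 37; G_2 = 37−1 = 36
step 2: 36 = 6^2; sub 7 for 6: 7^2; = 49; G_3 = 49−1 = 48

ω^2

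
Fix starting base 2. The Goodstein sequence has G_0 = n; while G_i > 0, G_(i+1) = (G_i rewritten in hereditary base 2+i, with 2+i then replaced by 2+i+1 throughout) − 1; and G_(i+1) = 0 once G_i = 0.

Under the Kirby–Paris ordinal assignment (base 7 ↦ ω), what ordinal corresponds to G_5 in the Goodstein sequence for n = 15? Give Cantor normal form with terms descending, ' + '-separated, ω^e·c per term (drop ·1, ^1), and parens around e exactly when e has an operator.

[0] 15 ≡ 2^(2 + 1) + 2^2 + 2 + 1 (base 2). Lift 3: 112. −1: 111.
[1] 111 ≡ 3^(3 + 1) + 3^3 + 3 (base 3). Lift 4: 1284. −1: 1283.
[2] 1283 ≡ 4^(4 + 1) + 4^4 + 3 (base 4). Lift 5: 18753. −1: 18752.
[3] 18752 ≡ 5^(5 + 1) + 5^5 + 2 (base 5). Lift 6: 326594. −1: 326593.
[4] 326593 ≡ 6^(6 + 1) + 6^6 + 1 (base 6). Lift 7: 6588345. −1: 6588344.
[5] 6588344 ≡ 7^(7 + 1) + 7^7 (base 7). Lift 8: 150994944. −1: 150994943.

ω^(ω + 1) + ω^ω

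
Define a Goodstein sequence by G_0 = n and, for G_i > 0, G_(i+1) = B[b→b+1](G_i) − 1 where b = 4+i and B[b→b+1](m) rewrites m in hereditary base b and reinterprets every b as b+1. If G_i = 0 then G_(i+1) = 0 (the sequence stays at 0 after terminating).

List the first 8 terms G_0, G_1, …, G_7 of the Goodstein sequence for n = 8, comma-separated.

base 4: 8 = 2·4; at 5: 2·5 = 10; next = 9
base 5: 9 = 5 + 4; at 6: 6 + 4 = 10; next = 9
base 6: 9 = 6 + 3; at 7: 7 + 3 = 10; next = 9
base 7: 9 = 7 + 2; at 8: 8 + 2 = 10; next = 9
base 8: 9 = 8 + 1; at 9: 9 + 1 = 10; next = 9
base 9: 9 = 9; at 10: 10 = 10; next = 9
base 10: 9 = 9; at 11: 9 = 9; next = 8

8, 9, 9, 9, 9, 9, 9, 8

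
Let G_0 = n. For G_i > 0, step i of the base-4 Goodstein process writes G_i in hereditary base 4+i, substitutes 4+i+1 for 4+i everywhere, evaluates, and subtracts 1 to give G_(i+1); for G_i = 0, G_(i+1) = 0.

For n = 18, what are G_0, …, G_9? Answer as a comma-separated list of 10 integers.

18 —HB4→ 4^2 + 2 —bump→ 5^2 + 2 = 27 —(−1)→ 26
26 —HB5→ 5^2 + 1 —bump→ 6^2 + 1 = 37 —(−1)→ 36
36 —HB6→ 6^2 —bump→ 7^2 = 49 —(−1)→ 48
48 —HB7→ 6·7 + 6 —bump→ 6·8 + 6 = 54 —(−1)→ 53
53 —HB8→ 6·8 + 5 —bump→ 6·9 + 5 = 59 —(−1)→ 58
58 —HB9→ 6·9 + 4 —bump→ 6·10 + 4 = 64 —(−1)→ 63
63 —HB10→ 6·10 + 3 —bump→ 6·11 + 3 = 69 —(−1)→ 68
68 —HB11→ 6·11 + 2 —bump→ 6·12 + 2 = 74 —(−1)→ 73
73 —HB12→ 6·12 + 1 —bump→ 6·13 + 1 = 79 —(−1)→ 78

18, 26, 36, 48, 53, 58, 63, 68, 73, 78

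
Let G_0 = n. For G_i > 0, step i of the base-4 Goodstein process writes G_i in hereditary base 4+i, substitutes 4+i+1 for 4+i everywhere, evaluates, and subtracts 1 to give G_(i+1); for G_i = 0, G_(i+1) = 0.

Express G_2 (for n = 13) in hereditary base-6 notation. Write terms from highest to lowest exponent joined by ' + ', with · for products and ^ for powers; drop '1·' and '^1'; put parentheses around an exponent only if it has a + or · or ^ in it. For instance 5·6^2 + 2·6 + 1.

G_0 = 13. HB_4(13) = 3·4 + 1. Bump = 16. G_1 = 15.
G_1 = 15. HB_5(15) = 3·5. Bump = 18. G_2 = 17.
G_2 = 17. HB_6(17) = 2·6 + 5. Bump = 19. G_3 = 18.

2·6 + 5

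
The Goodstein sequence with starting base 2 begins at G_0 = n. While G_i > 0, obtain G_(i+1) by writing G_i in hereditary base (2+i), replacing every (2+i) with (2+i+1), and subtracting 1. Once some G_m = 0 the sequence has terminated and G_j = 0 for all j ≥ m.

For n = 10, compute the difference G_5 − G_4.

3935819

10 —HB2→ 2^(2 + 1) + 2 —bump→ 3^(3 + 1) + 3 = 84 —(−1)→ 83
83 —HB3→ 3^(3 + 1) + 2 —bump→ 4^(4 + 1) + 2 = 1026 —(−1)→ 1025
1025 —HB4→ 4^(4 + 1) + 1 —bump→ 5^(5 + 1) + 1 = 15626 —(−1)→ 15625
15625 —HB5→ 5^(5 + 1) —bump→ 6^(6 + 1) = 279936 —(−1)→ 279935
279935 —HB6→ 5·6^6 + 5·6^5 + 5·6^4 + 5·6^3 + 5·6^2 + 5·6 + 5 —bump→ 5·7^7 + 5·7^5 + 5·7^4 + 5·7^3 + 5·7^2 + 5·7 + 5 = 4215755 —(−1)→ 4215754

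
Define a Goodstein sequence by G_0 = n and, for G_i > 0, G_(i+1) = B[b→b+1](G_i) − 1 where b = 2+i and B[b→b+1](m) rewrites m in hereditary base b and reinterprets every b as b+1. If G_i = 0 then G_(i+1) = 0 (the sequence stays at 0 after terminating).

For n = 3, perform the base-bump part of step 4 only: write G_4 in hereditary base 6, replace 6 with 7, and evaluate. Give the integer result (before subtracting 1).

1

base 2: 3 = 2 + 1; at 3: 3 + 1 = 4; next = 3
base 3: 3 = 3; at 4: 4 = 4; next = 3
base 4: 3 = 3; at 5: 3 = 3; next = 2
base 5: 2 = 2; at 6: 2 = 2; next = 1
base 6: 1 = 1; at 7: 1 = 1; next = 0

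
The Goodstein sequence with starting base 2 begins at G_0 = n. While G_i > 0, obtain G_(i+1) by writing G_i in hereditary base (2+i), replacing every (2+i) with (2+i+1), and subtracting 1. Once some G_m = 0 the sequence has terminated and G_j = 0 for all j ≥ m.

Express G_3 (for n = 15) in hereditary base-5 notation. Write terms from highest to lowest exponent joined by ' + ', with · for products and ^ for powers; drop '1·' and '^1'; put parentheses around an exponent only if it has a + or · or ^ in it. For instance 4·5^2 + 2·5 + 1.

base 2: 15 = 2^(2 + 1) + 2^2 + 2 + 1; at 3: 3^(3 + 1) + 3^3 + 3 + 1 = 112; next = 111
base 3: 111 = 3^(3 + 1) + 3^3 + 3; at 4: 4^(4 + 1) + 4^4 + 4 = 1284; next = 1283
base 4: 1283 = 4^(4 + 1) + 4^4 + 3; at 5: 5^(5 + 1) + 5^5 + 3 = 18753; next = 18752
base 5: 18752 = 5^(5 + 1) + 5^5 + 2; at 6: 6^(6 + 1) + 6^6 + 2 = 326594; next = 326593

5^(5 + 1) + 5^5 + 2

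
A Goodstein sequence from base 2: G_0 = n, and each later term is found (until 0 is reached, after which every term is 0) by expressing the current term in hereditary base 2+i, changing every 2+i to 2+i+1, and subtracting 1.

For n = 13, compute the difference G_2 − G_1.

1171

13 —HB2→ 2^(2 + 1) + 2^2 + 1 —bump→ 3^(3 + 1) + 3^3 + 1 = 109 —(−1)→ 108
108 —HB3→ 3^(3 + 1) + 3^3 —bump→ 4^(4 + 1) + 4^4 = 1280 —(−1)→ 1279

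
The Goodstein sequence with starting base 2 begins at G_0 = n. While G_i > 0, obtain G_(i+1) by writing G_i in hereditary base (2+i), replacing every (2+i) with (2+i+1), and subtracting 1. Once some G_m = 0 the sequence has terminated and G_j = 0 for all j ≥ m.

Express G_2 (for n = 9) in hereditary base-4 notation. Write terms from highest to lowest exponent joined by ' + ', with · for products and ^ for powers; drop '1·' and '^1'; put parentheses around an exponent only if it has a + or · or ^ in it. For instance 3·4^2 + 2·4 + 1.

i=0: 9 = 2^(2 + 1) + 1 (b=2); 2→3: 3^(3 + 1) + 1 = 82; 82−1 = 81
i=1: 81 = 3^(3 + 1) (b=3); 3→4: 4^(4 + 1) = 1024; 1024−1 = 1023
i=2: 1023 = 3·4^4 + 3·4^3 + 3·4^2 + 3·4 + 3 (b=4); 4→5: 3·5^5 + 3·5^3 + 3·5^2 + 3·5 + 3 = 9843; 9843−1 = 9842

3·4^4 + 3·4^3 + 3·4^2 + 3·4 + 3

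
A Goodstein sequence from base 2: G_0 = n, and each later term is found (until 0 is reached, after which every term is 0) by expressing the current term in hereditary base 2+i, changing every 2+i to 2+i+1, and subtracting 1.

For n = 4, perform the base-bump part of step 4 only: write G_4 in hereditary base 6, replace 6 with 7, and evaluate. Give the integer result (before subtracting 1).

4 —HB2→ 2^2 —bump→ 3^3 = 27 —(−1)→ 26
26 —HB3→ 2·3^2 + 2·3 + 2 —bump→ 2·4^2 + 2·4 + 2 = 42 —(−1)→ 41
41 —HB4→ 2·4^2 + 2·4 + 1 —bump→ 2·5^2 + 2·5 + 1 = 61 —(−1)→ 60
60 —HB5→ 2·5^2 + 2·5 —bump→ 2·6^2 + 2·6 = 84 —(−1)→ 83
83 —HB6→ 2·6^2 + 6 + 5 —bump→ 2·7^2 + 7 + 5 = 110 —(−1)→ 109

110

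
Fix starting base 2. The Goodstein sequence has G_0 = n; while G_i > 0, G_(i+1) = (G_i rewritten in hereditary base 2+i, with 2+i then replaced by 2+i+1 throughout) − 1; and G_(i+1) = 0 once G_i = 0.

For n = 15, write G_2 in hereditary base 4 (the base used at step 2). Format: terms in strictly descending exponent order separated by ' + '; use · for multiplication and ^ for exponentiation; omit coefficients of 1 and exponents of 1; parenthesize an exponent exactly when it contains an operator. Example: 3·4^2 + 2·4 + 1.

G_0=15  [base 2] 2^(2 + 1) + 2^2 + 2 + 1  →[2↦3]→  3^(3 + 1) + 3^3 + 3 + 1 = 112  −1 ⇒ G_1=111
G_1=111  [base 3] 3^(3 + 1) + 3^3 + 3  →[3↦4]→  4^(4 + 1) + 4^4 + 4 = 1284  −1 ⇒ G_2=1283
G_2=1283  [base 4] 4^(4 + 1) + 4^4 + 3  →[4↦5]→  5^(5 + 1) + 5^5 + 3 = 18753  −1 ⇒ G_3=18752

4^(4 + 1) + 4^4 + 3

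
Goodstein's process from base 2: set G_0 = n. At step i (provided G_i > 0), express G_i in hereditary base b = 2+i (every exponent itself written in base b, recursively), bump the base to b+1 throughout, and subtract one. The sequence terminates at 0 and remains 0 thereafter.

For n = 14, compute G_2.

1281

14 —HB2→ 2^(2 + 1) + 2^2 + 2 —bump→ 3^(3 + 1) + 3^3 + 3 = 111 —(−1)→ 110
110 —HB3→ 3^(3 + 1) + 3^3 + 2 —bump→ 4^(4 + 1) + 4^4 + 2 = 1282 —(−1)→ 1281
1281 —HB4→ 4^(4 + 1) + 4^4 + 1 —bump→ 5^(5 + 1) + 5^5 + 1 = 18751 —(−1)→ 18750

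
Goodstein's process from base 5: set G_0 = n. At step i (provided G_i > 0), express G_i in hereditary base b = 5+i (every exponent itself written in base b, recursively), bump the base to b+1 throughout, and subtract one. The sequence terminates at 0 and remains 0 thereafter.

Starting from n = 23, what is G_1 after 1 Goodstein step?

(0) 23|_5 = 4·5 + 3 ↦ 4·6 + 3|_6 = 27 ⇒ 26
(1) 26|_6 = 4·6 + 2 ↦ 4·7 + 2|_7 = 30 ⇒ 29

26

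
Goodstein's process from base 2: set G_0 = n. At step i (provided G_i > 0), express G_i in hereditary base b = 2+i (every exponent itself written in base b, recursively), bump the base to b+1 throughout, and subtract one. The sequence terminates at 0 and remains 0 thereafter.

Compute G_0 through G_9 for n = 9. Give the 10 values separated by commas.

(0) 9|_2 = 2^(2 + 1) + 1 ↦ 3^(3 + 1) + 1|_3 = 82 ⇒ 81
(1) 81|_3 = 3^(3 + 1) ↦ 4^(4 + 1)|_4 = 1024 ⇒ 1023
(2) 1023|_4 = 3·4^4 + 3·4^3 + 3·4^2 + 3·4 + 3 ↦ 3·5^5 + 3·5^3 + 3·5^2 + 3·5 + 3|_5 = 9843 ⇒ 9842
(3) 9842|_5 = 3·5^5 + 3·5^3 + 3·5^2 + 3·5 + 2 ↦ 3·6^6 + 3·6^3 + 3·6^2 + 3·6 + 2|_6 = 140744 ⇒ 140743
(4) 140743|_6 = 3·6^6 + 3·6^3 + 3·6^2 + 3·6 + 1 ↦ 3·7^7 + 3·7^3 + 3·7^2 + 3·7 + 1|_7 = 2471827 ⇒ 2471826
(5) 2471826|_7 = 3·7^7 + 3·7^3 + 3·7^2 + 3·7 ↦ 3·8^8 + 3·8^3 + 3·8^2 + 3·8|_8 = 50333400 ⇒ 50333399
(6) 50333399|_8 = 3·8^8 + 3·8^3 + 3·8^2 + 2·8 + 7 ↦ 3·9^9 + 3·9^3 + 3·9^2 + 2·9 + 7|_9 = 1162263922 ⇒ 1162263921
(7) 1162263921|_9 = 3·9^9 + 3·9^3 + 3·9^2 + 2·9 + 6 ↦ 3·10^10 + 3·10^3 + 3·10^2 + 2·10 + 6|_10 = 30000003326 ⇒ 30000003325
(8) 30000003325|_10 = 3·10^10 + 3·10^3 + 3·10^2 + 2·10 + 5 ↦ 3·11^11 + 3·11^3 + 3·11^2 + 2·11 + 5|_11 = 855935016216 ⇒ 855935016215

9, 81, 1023, 9842, 140743, 2471826, 50333399, 1162263921, 30000003325, 855935016215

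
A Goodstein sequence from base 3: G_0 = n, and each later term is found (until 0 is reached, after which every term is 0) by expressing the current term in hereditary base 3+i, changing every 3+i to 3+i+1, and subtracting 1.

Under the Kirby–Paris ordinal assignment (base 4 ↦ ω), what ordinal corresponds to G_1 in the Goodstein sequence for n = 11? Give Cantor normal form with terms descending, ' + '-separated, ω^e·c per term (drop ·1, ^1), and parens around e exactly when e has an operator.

[0] 11 ≡ 3^2 + 2 (base 3). Lift 4: 18. −1: 17.
[1] 17 ≡ 4^2 + 1 (base 4). Lift 5: 26. −1: 25.

ω^2 + 1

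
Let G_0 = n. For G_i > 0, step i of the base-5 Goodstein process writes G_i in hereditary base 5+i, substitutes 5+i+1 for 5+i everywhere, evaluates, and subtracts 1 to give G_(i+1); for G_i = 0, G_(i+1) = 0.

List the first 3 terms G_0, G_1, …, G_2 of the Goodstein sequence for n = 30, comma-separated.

30, 41, 53

(0) 30|_5 = 5^2 + 5 ↦ 6^2 + 6|_6 = 42 ⇒ 41
(1) 41|_6 = 6^2 + 5 ↦ 7^2 + 5|_7 = 54 ⇒ 53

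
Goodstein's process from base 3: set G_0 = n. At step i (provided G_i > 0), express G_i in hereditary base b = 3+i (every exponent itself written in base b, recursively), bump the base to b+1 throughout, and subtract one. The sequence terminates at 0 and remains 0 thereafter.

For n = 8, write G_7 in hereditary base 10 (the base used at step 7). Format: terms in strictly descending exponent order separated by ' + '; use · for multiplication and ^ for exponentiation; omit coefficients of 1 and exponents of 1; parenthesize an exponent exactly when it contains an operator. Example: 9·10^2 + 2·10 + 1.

base 3: 8 = 2·3 + 2; at 4: 2·4 + 2 = 10; next = 9
base 4: 9 = 2·4 + 1; at 5: 2·5 + 1 = 11; next = 10
base 5: 10 = 2·5; at 6: 2·6 = 12; next = 11
base 6: 11 = 6 + 5; at 7: 7 + 5 = 12; next = 11
base 7: 11 = 7 + 4; at 8: 8 + 4 = 12; next = 11
base 8: 11 = 8 + 3; at 9: 9 + 3 = 12; next = 11
base 9: 11 = 9 + 2; at 10: 10 + 2 = 12; next = 11

10 + 1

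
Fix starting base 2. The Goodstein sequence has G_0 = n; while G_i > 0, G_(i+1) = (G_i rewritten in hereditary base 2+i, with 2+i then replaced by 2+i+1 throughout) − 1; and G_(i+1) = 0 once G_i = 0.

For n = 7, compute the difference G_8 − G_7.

40111896

step 0: 7 = 2^2 + 2 + 1; sub 3 for 2: 3^3 + 3 + 1; = 31; G_1 = 31−1 = 30
step 1: 30 = 3^3 + 3; sub 4 for 3: 4^4 + 4; = 260; G_2 = 260−1 = 259
step 2: 259 = 4^4 + 3; sub 5 for 4: 5^5 + 3; = 3128; G_3 = 3128−1 = 3127
step 3: 3127 = 5^5 + 2; sub 6 for 5: 6^6 + 2; = 46658; G_4 = 46658−1 = 46657
step 4: 46657 = 6^6 + 1; sub 7 for 6: 7^7 + 1; = 823544; G_5 = 823544−1 = 823543
step 5: 823543 = 7^7; sub 8 for 7: 8^8; = 16777216; G_6 = 16777216−1 = 16777215
step 6: 16777215 = 7·8^7 + 7·8^6 + 7·8^5 + 7·8^4 + 7·8^3 + 7·8^2 + 7·8 + 7; sub 9 for 8: 7·9^7 + 7·9^6 + 7·9^5 + 7·9^4 + 7·9^3 + 7·9^2 + 7·9 + 7; = 37665880; G_7 = 37665880−1 = 37665879
step 7: 37665879 = 7·9^7 + 7·9^6 + 7·9^5 + 7·9^4 + 7·9^3 + 7·9^2 + 7·9 + 6; sub 10 for 9: 7·10^7 + 7·10^6 + 7·10^5 + 7·10^4 + 7·10^3 + 7·10^2 + 7·10 + 6; = 77777776; G_8 = 77777776−1 = 77777775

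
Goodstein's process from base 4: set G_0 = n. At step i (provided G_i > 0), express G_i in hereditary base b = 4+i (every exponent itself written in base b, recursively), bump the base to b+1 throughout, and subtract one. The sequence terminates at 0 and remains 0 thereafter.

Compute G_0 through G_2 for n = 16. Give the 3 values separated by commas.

base 4: 16 = 4^2; at 5: 5^2 = 25; next = 24
base 5: 24 = 4·5 + 4; at 6: 4·6 + 4 = 28; next = 27

16, 24, 27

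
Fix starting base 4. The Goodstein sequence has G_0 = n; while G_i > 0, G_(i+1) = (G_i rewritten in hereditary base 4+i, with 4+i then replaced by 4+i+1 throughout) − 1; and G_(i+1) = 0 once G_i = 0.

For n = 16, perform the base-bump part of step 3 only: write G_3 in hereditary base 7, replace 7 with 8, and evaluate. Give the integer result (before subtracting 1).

step 0: 16 = 4^2; sub 5 for 4: 5^2; = 25; G_1 = 25−1 = 24
step 1: 24 = 4·5 + 4; sub 6 for 5: 4·6 + 4; = 28; G_2 = 28−1 = 27
step 2: 27 = 4·6 + 3; sub 7 for 6: 4·7 + 3; = 31; G_3 = 31−1 = 30
step 3: 30 = 4·7 + 2; sub 8 for 7: 4·8 + 2; = 34; G_4 = 34−1 = 33

34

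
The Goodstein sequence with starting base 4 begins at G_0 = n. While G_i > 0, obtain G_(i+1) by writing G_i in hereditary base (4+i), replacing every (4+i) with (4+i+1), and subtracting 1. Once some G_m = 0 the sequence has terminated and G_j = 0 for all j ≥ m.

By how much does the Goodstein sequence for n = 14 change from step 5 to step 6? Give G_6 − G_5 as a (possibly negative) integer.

1

step 0: 14 = 3·4 + 2; sub 5 for 4: 3·5 + 2; = 17; G_1 = 17−1 = 16
step 1: 16 = 3·5 + 1; sub 6 for 5: 3·6 + 1; = 19; G_2 = 19−1 = 18
step 2: 18 = 3·6; sub 7 for 6: 3·7; = 21; G_3 = 21−1 = 20
step 3: 20 = 2·7 + 6; sub 8 for 7: 2·8 + 6; = 22; G_4 = 22−1 = 21
step 4: 21 = 2·8 + 5; sub 9 for 8: 2·9 + 5; = 23; G_5 = 23−1 = 22
step 5: 22 = 2·9 + 4; sub 10 for 9: 2·10 + 4; = 24; G_6 = 24−1 = 23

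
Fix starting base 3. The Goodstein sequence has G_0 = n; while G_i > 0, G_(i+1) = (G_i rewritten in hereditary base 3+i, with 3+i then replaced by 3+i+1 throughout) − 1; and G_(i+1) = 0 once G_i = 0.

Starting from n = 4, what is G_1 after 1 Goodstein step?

4

G_0 = 4. HB_3(4) = 3 + 1. Bump = 5. G_1 = 4.
G_1 = 4. HB_4(4) = 4. Bump = 5. G_2 = 4.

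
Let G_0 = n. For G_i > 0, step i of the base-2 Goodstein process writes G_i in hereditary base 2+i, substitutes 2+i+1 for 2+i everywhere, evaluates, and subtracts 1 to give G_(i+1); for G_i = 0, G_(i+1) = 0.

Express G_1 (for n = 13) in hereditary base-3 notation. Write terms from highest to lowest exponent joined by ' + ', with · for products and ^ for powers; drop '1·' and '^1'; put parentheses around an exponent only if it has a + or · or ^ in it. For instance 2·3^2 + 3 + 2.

3^(3 + 1) + 3^3

i=0: 13 = 2^(2 + 1) + 2^2 + 1 (b=2); 2→3: 3^(3 + 1) + 3^3 + 1 = 109; 109−1 = 108
i=1: 108 = 3^(3 + 1) + 3^3 (b=3); 3→4: 4^(4 + 1) + 4^4 = 1280; 1280−1 = 1279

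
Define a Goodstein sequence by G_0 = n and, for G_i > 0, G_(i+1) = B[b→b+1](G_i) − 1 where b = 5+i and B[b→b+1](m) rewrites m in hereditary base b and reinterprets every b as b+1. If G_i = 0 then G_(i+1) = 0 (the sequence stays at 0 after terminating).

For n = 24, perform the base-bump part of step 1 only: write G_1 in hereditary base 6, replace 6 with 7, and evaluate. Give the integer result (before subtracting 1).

step 0: 24 = 4·5 + 4; sub 6 for 5: 4·6 + 4; = 28; G_1 = 28−1 = 27
step 1: 27 = 4·6 + 3; sub 7 for 6: 4·7 + 3; = 31; G_2 = 31−1 = 30

31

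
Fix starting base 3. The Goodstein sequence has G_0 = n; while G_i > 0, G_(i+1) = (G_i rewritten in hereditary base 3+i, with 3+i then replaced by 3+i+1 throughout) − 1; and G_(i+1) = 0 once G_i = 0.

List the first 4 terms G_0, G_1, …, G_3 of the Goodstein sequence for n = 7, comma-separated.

base 3: 7 = 2·3 + 1; at 4: 2·4 + 1 = 9; next = 8
base 4: 8 = 2·4; at 5: 2·5 = 10; next = 9
base 5: 9 = 5 + 4; at 6: 6 + 4 = 10; next = 9

7, 8, 9, 9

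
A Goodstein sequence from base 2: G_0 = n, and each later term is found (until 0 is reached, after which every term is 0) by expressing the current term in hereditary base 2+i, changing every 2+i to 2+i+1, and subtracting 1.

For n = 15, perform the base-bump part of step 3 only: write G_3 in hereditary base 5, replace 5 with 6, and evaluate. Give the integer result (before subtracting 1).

326594

15 —HB2→ 2^(2 + 1) + 2^2 + 2 + 1 —bump→ 3^(3 + 1) + 3^3 + 3 + 1 = 112 —(−1)→ 111
111 —HB3→ 3^(3 + 1) + 3^3 + 3 —bump→ 4^(4 + 1) + 4^4 + 4 = 1284 —(−1)→ 1283
1283 —HB4→ 4^(4 + 1) + 4^4 + 3 —bump→ 5^(5 + 1) + 5^5 + 3 = 18753 —(−1)→ 18752
18752 —HB5→ 5^(5 + 1) + 5^5 + 2 —bump→ 6^(6 + 1) + 6^6 + 2 = 326594 —(−1)→ 326593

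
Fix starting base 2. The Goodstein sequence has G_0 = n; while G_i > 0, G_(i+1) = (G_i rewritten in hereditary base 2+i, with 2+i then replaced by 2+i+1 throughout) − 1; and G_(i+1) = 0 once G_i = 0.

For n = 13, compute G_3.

16092

(0) 13|_2 = 2^(2 + 1) + 2^2 + 1 ↦ 3^(3 + 1) + 3^3 + 1|_3 = 109 ⇒ 108
(1) 108|_3 = 3^(3 + 1) + 3^3 ↦ 4^(4 + 1) + 4^4|_4 = 1280 ⇒ 1279
(2) 1279|_4 = 4^(4 + 1) + 3·4^3 + 3·4^2 + 3·4 + 3 ↦ 5^(5 + 1) + 3·5^3 + 3·5^2 + 3·5 + 3|_5 = 16093 ⇒ 16092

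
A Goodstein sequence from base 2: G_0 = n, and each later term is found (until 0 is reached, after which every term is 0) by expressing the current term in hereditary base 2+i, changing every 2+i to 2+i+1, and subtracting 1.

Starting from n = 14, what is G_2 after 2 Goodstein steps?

1281

i=0: 14 = 2^(2 + 1) + 2^2 + 2 (b=2); 2→3: 3^(3 + 1) + 3^3 + 3 = 111; 111−1 = 110
i=1: 110 = 3^(3 + 1) + 3^3 + 2 (b=3); 3→4: 4^(4 + 1) + 4^4 + 2 = 1282; 1282−1 = 1281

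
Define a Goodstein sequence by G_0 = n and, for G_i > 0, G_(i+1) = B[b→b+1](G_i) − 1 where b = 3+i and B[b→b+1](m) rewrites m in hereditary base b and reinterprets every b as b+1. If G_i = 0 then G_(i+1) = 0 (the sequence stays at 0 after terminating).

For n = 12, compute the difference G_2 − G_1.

G_0 = 12. HB_3(12) = 3^2 + 3. Bump = 20. G_1 = 19.
G_1 = 19. HB_4(19) = 4^2 + 3. Bump = 28. G_2 = 27.

8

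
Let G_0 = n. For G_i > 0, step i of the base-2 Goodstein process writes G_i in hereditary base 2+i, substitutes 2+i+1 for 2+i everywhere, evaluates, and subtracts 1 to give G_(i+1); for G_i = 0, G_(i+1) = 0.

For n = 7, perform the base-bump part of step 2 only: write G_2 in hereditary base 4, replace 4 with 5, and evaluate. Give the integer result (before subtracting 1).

i=0: 7 = 2^2 + 2 + 1 (b=2); 2→3: 3^3 + 3 + 1 = 31; 31−1 = 30
i=1: 30 = 3^3 + 3 (b=3); 3→4: 4^4 + 4 = 260; 260−1 = 259

3128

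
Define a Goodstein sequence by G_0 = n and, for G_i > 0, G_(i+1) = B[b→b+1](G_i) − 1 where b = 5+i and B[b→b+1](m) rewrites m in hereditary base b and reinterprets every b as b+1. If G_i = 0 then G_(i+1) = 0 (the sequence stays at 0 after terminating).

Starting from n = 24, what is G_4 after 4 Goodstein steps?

36

(0) 24|_5 = 4·5 + 4 ↦ 4·6 + 4|_6 = 28 ⇒ 27
(1) 27|_6 = 4·6 + 3 ↦ 4·7 + 3|_7 = 31 ⇒ 30
(2) 30|_7 = 4·7 + 2 ↦ 4·8 + 2|_8 = 34 ⇒ 33
(3) 33|_8 = 4·8 + 1 ↦ 4·9 + 1|_9 = 37 ⇒ 36
(4) 36|_9 = 4·9 ↦ 4·10|_10 = 40 ⇒ 39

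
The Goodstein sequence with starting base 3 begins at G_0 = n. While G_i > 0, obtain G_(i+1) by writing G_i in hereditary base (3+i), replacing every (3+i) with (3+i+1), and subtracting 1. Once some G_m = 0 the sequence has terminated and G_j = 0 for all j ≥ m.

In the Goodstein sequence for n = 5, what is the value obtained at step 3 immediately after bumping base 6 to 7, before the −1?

5

G_0 = 5. HB_3(5) = 3 + 2. Bump = 6. G_1 = 5.
G_1 = 5. HB_4(5) = 4 + 1. Bump = 6. G_2 = 5.
G_2 = 5. HB_5(5) = 5. Bump = 6. G_3 = 5.
G_3 = 5. HB_6(5) = 5. Bump = 5. G_4 = 4.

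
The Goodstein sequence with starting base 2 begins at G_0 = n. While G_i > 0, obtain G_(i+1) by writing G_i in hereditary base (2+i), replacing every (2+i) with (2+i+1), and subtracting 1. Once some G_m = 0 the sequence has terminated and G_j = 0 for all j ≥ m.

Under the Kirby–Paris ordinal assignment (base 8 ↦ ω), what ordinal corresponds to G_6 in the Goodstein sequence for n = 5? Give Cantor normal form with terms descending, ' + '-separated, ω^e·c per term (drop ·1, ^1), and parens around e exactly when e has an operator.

ω^3·3 + ω^2·3 + ω·2 + 7

[0] 5 ≡ 2^2 + 1 (base 2). Lift 3: 28. −1: 27.
[1] 27 ≡ 3^3 (base 3). Lift 4: 256. −1: 255.
[2] 255 ≡ 3·4^3 + 3·4^2 + 3·4 + 3 (base 4). Lift 5: 468. −1: 467.
[3] 467 ≡ 3·5^3 + 3·5^2 + 3·5 + 2 (base 5). Lift 6: 776. −1: 775.
[4] 775 ≡ 3·6^3 + 3·6^2 + 3·6 + 1 (base 6). Lift 7: 1198. −1: 1197.
[5] 1197 ≡ 3·7^3 + 3·7^2 + 3·7 (base 7). Lift 8: 1752. −1: 1751.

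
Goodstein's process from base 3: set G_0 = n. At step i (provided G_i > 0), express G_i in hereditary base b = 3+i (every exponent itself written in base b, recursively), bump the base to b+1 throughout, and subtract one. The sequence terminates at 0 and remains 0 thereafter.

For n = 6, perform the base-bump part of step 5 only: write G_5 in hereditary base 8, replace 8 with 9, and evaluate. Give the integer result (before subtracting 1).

G_0=6  [base 3] 2·3  →[3↦4]→  2·4 = 8  −1 ⇒ G_1=7
G_1=7  [base 4] 4 + 3  →[4↦5]→  5 + 3 = 8  −1 ⇒ G_2=7
G_2=7  [base 5] 5 + 2  →[5↦6]→  6 + 2 = 8  −1 ⇒ G_3=7
G_3=7  [base 6] 6 + 1  →[6↦7]→  7 + 1 = 8  −1 ⇒ G_4=7
G_4=7  [base 7] 7  →[7↦8]→  8 = 8  −1 ⇒ G_5=7
G_5=7  [base 8] 7  →[8↦9]→  7 = 7  −1 ⇒ G_6=6

7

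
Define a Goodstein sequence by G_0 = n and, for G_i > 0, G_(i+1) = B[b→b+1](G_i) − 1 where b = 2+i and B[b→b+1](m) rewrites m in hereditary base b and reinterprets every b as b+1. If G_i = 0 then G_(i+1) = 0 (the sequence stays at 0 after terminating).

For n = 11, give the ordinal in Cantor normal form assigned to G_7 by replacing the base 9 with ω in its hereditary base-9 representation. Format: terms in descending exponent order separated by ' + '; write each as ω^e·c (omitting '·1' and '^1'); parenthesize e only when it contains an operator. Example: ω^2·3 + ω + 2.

i=0: 11 = 2^(2 + 1) + 2 + 1 (b=2); 2→3: 3^(3 + 1) + 3 + 1 = 85; 85−1 = 84
i=1: 84 = 3^(3 + 1) + 3 (b=3); 3→4: 4^(4 + 1) + 4 = 1028; 1028−1 = 1027
i=2: 1027 = 4^(4 + 1) + 3 (b=4); 4→5: 5^(5 + 1) + 3 = 15628; 15628−1 = 15627
i=3: 15627 = 5^(5 + 1) + 2 (b=5); 5→6: 6^(6 + 1) + 2 = 279938; 279938−1 = 279937
i=4: 279937 = 6^(6 + 1) + 1 (b=6); 6→7: 7^(7 + 1) + 1 = 5764802; 5764802−1 = 5764801
i=5: 5764801 = 7^(7 + 1) (b=7); 7→8: 8^(8 + 1) = 134217728; 134217728−1 = 134217727
i=6: 134217727 = 7·8^8 + 7·8^7 + 7·8^6 + 7·8^5 + 7·8^4 + 7·8^3 + 7·8^2 + 7·8 + 7 (b=8); 8→9: 7·9^9 + 7·9^7 + 7·9^6 + 7·9^5 + 7·9^4 + 7·9^3 + 7·9^2 + 7·9 + 7 = 2749609303; 2749609303−1 = 2749609302

ω^ω·7 + ω^7·7 + ω^6·7 + ω^5·7 + ω^4·7 + ω^3·7 + ω^2·7 + ω·7 + 6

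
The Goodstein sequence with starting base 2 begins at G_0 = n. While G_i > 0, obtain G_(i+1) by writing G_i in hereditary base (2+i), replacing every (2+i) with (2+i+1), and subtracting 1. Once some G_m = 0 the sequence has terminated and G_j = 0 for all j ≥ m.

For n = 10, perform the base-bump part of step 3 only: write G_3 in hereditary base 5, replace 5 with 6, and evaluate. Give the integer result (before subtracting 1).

279936

i=0: 10 = 2^(2 + 1) + 2 (b=2); 2→3: 3^(3 + 1) + 3 = 84; 84−1 = 83
i=1: 83 = 3^(3 + 1) + 2 (b=3); 3→4: 4^(4 + 1) + 2 = 1026; 1026−1 = 1025
i=2: 1025 = 4^(4 + 1) + 1 (b=4); 4→5: 5^(5 + 1) + 1 = 15626; 15626−1 = 15625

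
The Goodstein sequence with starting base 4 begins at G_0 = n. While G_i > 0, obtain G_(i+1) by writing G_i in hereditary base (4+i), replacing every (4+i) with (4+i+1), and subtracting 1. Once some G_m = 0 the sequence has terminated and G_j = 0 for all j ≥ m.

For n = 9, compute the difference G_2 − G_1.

i=0: 9 = 2·4 + 1 (b=4); 4→5: 2·5 + 1 = 11; 11−1 = 10
i=1: 10 = 2·5 (b=5); 5→6: 2·6 = 12; 12−1 = 11

1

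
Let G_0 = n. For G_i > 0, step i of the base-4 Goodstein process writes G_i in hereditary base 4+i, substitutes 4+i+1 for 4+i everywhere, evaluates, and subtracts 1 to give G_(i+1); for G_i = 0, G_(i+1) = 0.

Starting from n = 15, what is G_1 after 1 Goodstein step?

(0) 15|_4 = 3·4 + 3 ↦ 3·5 + 3|_5 = 18 ⇒ 17
(1) 17|_5 = 3·5 + 2 ↦ 3·6 + 2|_6 = 20 ⇒ 19

17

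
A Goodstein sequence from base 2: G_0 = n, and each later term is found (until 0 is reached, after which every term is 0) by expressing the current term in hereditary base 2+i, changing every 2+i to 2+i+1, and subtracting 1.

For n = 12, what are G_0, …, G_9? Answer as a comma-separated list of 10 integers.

12, 107, 1065, 15685, 280019, 5764910, 134217867, 3486784574, 100000000211, 3138428376974

[0] 12 ≡ 2^(2 + 1) + 2^2 (base 2). Lift 3: 108. −1: 107.
[1] 107 ≡ 3^(3 + 1) + 2·3^2 + 2·3 + 2 (base 3). Lift 4: 1066. −1: 1065.
[2] 1065 ≡ 4^(4 + 1) + 2·4^2 + 2·4 + 1 (base 4). Lift 5: 15686. −1: 15685.
[3] 15685 ≡ 5^(5 + 1) + 2·5^2 + 2·5 (base 5). Lift 6: 280020. −1: 280019.
[4] 280019 ≡ 6^(6 + 1) + 2·6^2 + 6 + 5 (base 6). Lift 7: 5764911. −1: 5764910.
[5] 5764910 ≡ 7^(7 + 1) + 2·7^2 + 7 + 4 (base 7). Lift 8: 134217868. −1: 134217867.
[6] 134217867 ≡ 8^(8 + 1) + 2·8^2 + 8 + 3 (base 8). Lift 9: 3486784575. −1: 3486784574.
[7] 3486784574 ≡ 9^(9 + 1) + 2·9^2 + 9 + 2 (base 9). Lift 10: 100000000212. −1: 100000000211.
[8] 100000000211 ≡ 10^(10 + 1) + 2·10^2 + 10 + 1 (base 10). Lift 11: 3138428376975. −1: 3138428376974.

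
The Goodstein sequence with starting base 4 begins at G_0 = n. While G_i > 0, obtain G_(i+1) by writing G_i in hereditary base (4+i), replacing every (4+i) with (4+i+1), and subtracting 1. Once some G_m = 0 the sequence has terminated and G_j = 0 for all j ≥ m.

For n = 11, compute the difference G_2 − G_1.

1

[0] 11 ≡ 2·4 + 3 (base 4). Lift 5: 13. −1: 12.
[1] 12 ≡ 2·5 + 2 (base 5). Lift 6: 14. −1: 13.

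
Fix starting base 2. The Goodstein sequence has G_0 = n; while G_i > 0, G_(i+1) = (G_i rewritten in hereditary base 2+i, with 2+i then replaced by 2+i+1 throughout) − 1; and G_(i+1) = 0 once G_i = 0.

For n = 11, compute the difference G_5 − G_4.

(0) 11|_2 = 2^(2 + 1) + 2 + 1 ↦ 3^(3 + 1) + 3 + 1|_3 = 85 ⇒ 84
(1) 84|_3 = 3^(3 + 1) + 3 ↦ 4^(4 + 1) + 4|_4 = 1028 ⇒ 1027
(2) 1027|_4 = 4^(4 + 1) + 3 ↦ 5^(5 + 1) + 3|_5 = 15628 ⇒ 15627
(3) 15627|_5 = 5^(5 + 1) + 2 ↦ 6^(6 + 1) + 2|_6 = 279938 ⇒ 279937
(4) 279937|_6 = 6^(6 + 1) + 1 ↦ 7^(7 + 1) + 1|_7 = 5764802 ⇒ 5764801

5484864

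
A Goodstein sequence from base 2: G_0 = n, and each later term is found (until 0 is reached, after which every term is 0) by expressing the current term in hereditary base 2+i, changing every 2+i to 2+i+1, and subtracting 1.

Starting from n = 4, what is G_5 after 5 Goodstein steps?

109

[0] 4 ≡ 2^2 (base 2). Lift 3: 27. −1: 26.
[1] 26 ≡ 2·3^2 + 2·3 + 2 (base 3). Lift 4: 42. −1: 41.
[2] 41 ≡ 2·4^2 + 2·4 + 1 (base 4). Lift 5: 61. −1: 60.
[3] 60 ≡ 2·5^2 + 2·5 (base 5). Lift 6: 84. −1: 83.
[4] 83 ≡ 2·6^2 + 6 + 5 (base 6). Lift 7: 110. −1: 109.
[5] 109 ≡ 2·7^2 + 7 + 4 (base 7). Lift 8: 140. −1: 139.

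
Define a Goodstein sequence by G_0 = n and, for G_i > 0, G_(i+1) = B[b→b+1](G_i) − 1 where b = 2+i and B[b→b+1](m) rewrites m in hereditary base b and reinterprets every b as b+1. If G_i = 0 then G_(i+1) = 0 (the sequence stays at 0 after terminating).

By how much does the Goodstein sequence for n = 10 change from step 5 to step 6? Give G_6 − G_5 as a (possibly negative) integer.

79857569

(0) 10|_2 = 2^(2 + 1) + 2 ↦ 3^(3 + 1) + 3|_3 = 84 ⇒ 83
(1) 83|_3 = 3^(3 + 1) + 2 ↦ 4^(4 + 1) + 2|_4 = 1026 ⇒ 1025
(2) 1025|_4 = 4^(4 + 1) + 1 ↦ 5^(5 + 1) + 1|_5 = 15626 ⇒ 15625
(3) 15625|_5 = 5^(5 + 1) ↦ 6^(6 + 1)|_6 = 279936 ⇒ 279935
(4) 279935|_6 = 5·6^6 + 5·6^5 + 5·6^4 + 5·6^3 + 5·6^2 + 5·6 + 5 ↦ 5·7^7 + 5·7^5 + 5·7^4 + 5·7^3 + 5·7^2 + 5·7 + 5|_7 = 4215755 ⇒ 4215754
(5) 4215754|_7 = 5·7^7 + 5·7^5 + 5·7^4 + 5·7^3 + 5·7^2 + 5·7 + 4 ↦ 5·8^8 + 5·8^5 + 5·8^4 + 5·8^3 + 5·8^2 + 5·8 + 4|_8 = 84073324 ⇒ 84073323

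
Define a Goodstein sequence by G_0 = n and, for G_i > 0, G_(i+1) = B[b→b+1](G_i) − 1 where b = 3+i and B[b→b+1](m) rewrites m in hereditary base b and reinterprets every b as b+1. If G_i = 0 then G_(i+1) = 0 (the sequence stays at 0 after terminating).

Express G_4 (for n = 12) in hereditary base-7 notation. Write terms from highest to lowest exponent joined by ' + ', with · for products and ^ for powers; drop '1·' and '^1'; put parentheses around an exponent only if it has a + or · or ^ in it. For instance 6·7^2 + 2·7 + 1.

7^2

step 0: 12 = 3^2 + 3; sub 4 for 3: 4^2 + 4; = 20; G_1 = 20−1 = 19
step 1: 19 = 4^2 + 3; sub 5 for 4: 5^2 + 3; = 28; G_2 = 28−1 = 27
step 2: 27 = 5^2 + 2; sub 6 for 5: 6^2 + 2; = 38; G_3 = 38−1 = 37
step 3: 37 = 6^2 + 1; sub 7 for 6: 7^2 + 1; = 50; G_4 = 50−1 = 49
step 4: 49 = 7^2; sub 8 for 7: 8^2; = 64; G_5 = 64−1 = 63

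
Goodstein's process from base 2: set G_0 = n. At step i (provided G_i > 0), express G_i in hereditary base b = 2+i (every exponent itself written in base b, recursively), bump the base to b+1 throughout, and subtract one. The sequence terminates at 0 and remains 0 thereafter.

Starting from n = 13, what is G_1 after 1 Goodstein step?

13 —HB2→ 2^(2 + 1) + 2^2 + 1 —bump→ 3^(3 + 1) + 3^3 + 1 = 109 —(−1)→ 108
108 —HB3→ 3^(3 + 1) + 3^3 —bump→ 4^(4 + 1) + 4^4 = 1280 —(−1)→ 1279

108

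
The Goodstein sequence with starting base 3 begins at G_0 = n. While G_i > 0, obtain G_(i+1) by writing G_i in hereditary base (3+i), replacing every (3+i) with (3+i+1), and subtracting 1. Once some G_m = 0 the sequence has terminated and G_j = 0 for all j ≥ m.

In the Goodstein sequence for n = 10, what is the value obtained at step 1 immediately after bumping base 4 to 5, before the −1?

(0) 10|_3 = 3^2 + 1 ↦ 4^2 + 1|_4 = 17 ⇒ 16
(1) 16|_4 = 4^2 ↦ 5^2|_5 = 25 ⇒ 24

25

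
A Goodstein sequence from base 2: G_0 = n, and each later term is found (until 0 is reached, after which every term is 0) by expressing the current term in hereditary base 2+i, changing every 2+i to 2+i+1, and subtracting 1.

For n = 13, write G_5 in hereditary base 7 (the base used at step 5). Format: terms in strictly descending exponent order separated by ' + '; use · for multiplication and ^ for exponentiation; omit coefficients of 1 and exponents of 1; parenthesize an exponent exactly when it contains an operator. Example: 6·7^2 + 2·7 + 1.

7^(7 + 1) + 3·7^3 + 3·7^2 + 3·7

base 2: 13 = 2^(2 + 1) + 2^2 + 1; at 3: 3^(3 + 1) + 3^3 + 1 = 109; next = 108
base 3: 108 = 3^(3 + 1) + 3^3; at 4: 4^(4 + 1) + 4^4 = 1280; next = 1279
base 4: 1279 = 4^(4 + 1) + 3·4^3 + 3·4^2 + 3·4 + 3; at 5: 5^(5 + 1) + 3·5^3 + 3·5^2 + 3·5 + 3 = 16093; next = 16092
base 5: 16092 = 5^(5 + 1) + 3·5^3 + 3·5^2 + 3·5 + 2; at 6: 6^(6 + 1) + 3·6^3 + 3·6^2 + 3·6 + 2 = 280712; next = 280711
base 6: 280711 = 6^(6 + 1) + 3·6^3 + 3·6^2 + 3·6 + 1; at 7: 7^(7 + 1) + 3·7^3 + 3·7^2 + 3·7 + 1 = 5765999; next = 5765998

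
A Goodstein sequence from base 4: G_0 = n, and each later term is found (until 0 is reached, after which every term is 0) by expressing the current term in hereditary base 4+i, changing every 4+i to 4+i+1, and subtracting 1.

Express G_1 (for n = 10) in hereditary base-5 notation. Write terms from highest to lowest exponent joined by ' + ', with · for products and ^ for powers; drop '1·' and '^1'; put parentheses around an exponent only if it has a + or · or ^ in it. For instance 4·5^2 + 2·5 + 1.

[0] 10 ≡ 2·4 + 2 (base 4). Lift 5: 12. −1: 11.
[1] 11 ≡ 2·5 + 1 (base 5). Lift 6: 13. −1: 12.

2·5 + 1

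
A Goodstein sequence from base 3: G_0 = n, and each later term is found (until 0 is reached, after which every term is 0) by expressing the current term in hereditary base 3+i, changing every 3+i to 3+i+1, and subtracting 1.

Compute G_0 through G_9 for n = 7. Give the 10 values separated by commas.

base 3: 7 = 2·3 + 1; at 4: 2·4 + 1 = 9; next = 8
base 4: 8 = 2·4; at 5: 2·5 = 10; next = 9
base 5: 9 = 5 + 4; at 6: 6 + 4 = 10; next = 9
base 6: 9 = 6 + 3; at 7: 7 + 3 = 10; next = 9
base 7: 9 = 7 + 2; at 8: 8 + 2 = 10; next = 9
base 8: 9 = 8 + 1; at 9: 9 + 1 = 10; next = 9
base 9: 9 = 9; at 10: 10 = 10; next = 9
base 10: 9 = 9; at 11: 9 = 9; next = 8
base 11: 8 = 8; at 12: 8 = 8; next = 7

7, 8, 9, 9, 9, 9, 9, 9, 8, 7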